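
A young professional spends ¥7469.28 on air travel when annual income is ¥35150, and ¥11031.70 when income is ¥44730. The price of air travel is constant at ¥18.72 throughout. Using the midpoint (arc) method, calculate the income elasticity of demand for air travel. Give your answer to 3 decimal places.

With a constant price, Q₁ = 7469.28/18.72 = 399.000 and Q₂ = 11031.70/18.72 = 589.300 (equivalently, work directly with expenditure since P cancels).
Midpoint %ΔQ = (11031.70 − 7469.28)/9250.49 = 0.38511; midpoint %ΔI = (44730 − 35150)/39940 = 0.23986.
η = 0.38511 / 0.23986 = 1.606.

1.606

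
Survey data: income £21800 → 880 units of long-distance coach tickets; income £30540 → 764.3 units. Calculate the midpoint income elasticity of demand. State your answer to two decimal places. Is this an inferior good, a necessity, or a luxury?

-0.42 (inferior good)

ΔQ = 764.3 − 880 = -115.7; midpoint Q̄ = (880 + 764.3)/2 = 822.15.
ΔI = 30540 − 21800 = 8740; midpoint Ī = (21800 + 30540)/2 = 26170.
η = (ΔQ/Q̄) ÷ (ΔI/Ī) = (-115.7/822.15) ÷ (8740/26170) = -0.42.
η < 0 ⇒ inferior good.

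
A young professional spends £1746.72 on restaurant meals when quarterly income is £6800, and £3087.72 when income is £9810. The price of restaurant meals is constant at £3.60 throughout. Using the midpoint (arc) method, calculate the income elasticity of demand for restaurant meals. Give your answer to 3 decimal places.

1.531

With a constant price, Q₁ = 1746.72/3.60 = 485.200 and Q₂ = 3087.72/3.60 = 857.700 (equivalently, work directly with expenditure since P cancels).
Midpoint %ΔQ = (3087.72 − 1746.72)/2417.22 = 0.55477; midpoint %ΔI = (9810 − 6800)/8305 = 0.36243.
η = 0.55477 / 0.36243 = 1.531.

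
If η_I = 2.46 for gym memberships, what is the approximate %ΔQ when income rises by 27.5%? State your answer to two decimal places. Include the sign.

67.65%

%ΔQ ≈ η × %ΔI = 2.46 × 27.5% = 67.65%.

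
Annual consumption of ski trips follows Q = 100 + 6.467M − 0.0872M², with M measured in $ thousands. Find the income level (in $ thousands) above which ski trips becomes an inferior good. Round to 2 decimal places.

37.08

dQ/dM = 6.467 − 0.1744M.
The good is inferior where dQ/dM < 0. Setting dQ/dM = 0 gives M = 6.467 / 0.1744 = 37.08.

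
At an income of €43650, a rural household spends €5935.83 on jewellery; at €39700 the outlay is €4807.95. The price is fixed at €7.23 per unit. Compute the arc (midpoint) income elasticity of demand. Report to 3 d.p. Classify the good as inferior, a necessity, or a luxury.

2.215 (luxury)

With a constant price, Q₁ = 5935.83/7.23 = 821.000 and Q₂ = 4807.95/7.23 = 665.000 (equivalently, work directly with expenditure since P cancels).
Midpoint %ΔQ = (4807.95 − 5935.83)/5371.89 = -0.20996; midpoint %ΔI = (39700 − 43650)/41675 = -0.09478.
η = -0.20996 / -0.09478 = 2.215.
η > 1 ⇒ luxury.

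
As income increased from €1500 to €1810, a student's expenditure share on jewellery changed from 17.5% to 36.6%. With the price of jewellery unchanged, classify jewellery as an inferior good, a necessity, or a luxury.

luxury

The budget share rises as income rises, so η > 1.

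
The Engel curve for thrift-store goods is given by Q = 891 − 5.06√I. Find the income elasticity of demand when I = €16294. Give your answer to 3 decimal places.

-1.318

At I = 16294: Q = 245.101.
dQ/dI = -5.06/(2√I) = -0.0198201 at this income.
η = (dQ/dI)·(I/Q) = -0.0198201 × (16294/245.101) = -1.318.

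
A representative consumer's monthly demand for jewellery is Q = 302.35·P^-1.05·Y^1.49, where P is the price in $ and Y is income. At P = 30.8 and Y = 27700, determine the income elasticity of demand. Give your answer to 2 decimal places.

For a multiplicative demand Q = A·P^α·Y^β, the income elasticity is β everywhere.
Here β = 1.49, so η = 1.49.

1.49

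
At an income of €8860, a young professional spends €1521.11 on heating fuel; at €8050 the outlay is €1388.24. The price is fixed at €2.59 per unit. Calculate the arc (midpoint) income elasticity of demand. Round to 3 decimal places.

0.953

With a constant price, Q₁ = 1521.11/2.59 = 587.301 and Q₂ = 1388.24/2.59 = 536.000 (equivalently, work directly with expenditure since P cancels).
Midpoint %ΔQ = (1388.24 − 1521.11)/1454.68 = -0.09134; midpoint %ΔI = (8050 − 8860)/8455 = -0.09580.
η = -0.09134 / -0.09580 = 0.953.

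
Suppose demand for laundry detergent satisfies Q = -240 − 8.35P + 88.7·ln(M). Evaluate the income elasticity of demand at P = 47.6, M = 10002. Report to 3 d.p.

At P = 47.6, M = 10002: Q = 179.515.
Holding P constant, ∂Q/∂M = 88.7/M = 0.00886823.
η_M = (∂Q/∂M)·(M/Q) = 0.00886823 × (10002/179.515) = 0.494.

0.494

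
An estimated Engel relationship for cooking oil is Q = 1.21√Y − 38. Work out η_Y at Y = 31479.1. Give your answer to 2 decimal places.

At Y = 31479.1: Q = 176.682.
dQ/dY = 1.21/(2√Y) = 0.00340992 at this income.
η = (dQ/dY)·(Y/Q) = 0.00340992 × (31479.1/176.682) = 0.61.

0.61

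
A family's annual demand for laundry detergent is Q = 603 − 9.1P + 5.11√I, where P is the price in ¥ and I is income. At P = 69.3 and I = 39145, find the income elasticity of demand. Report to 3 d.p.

At P = 69.3, I = 39145: Q = 983.388.
Holding P constant, ∂Q/∂I = 5.11/(2√I) = 0.0129138.
η_I = (∂Q/∂I)·(I/Q) = 0.0129138 × (39145/983.388) = 0.514.

0.514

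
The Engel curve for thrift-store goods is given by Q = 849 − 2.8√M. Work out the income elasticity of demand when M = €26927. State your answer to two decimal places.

At M = 26927: Q = 389.535.
dQ/dM = -2.8/(2√M) = -0.00853167 at this income.
η = (dQ/dM)·(M/Q) = -0.00853167 × (26927/389.535) = -0.59.

-0.59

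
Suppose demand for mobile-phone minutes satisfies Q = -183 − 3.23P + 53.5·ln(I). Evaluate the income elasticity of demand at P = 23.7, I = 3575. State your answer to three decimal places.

0.300

At P = 23.7, I = 3575: Q = 178.171.
Holding P constant, ∂Q/∂I = 53.5/I = 0.014965.
η_I = (∂Q/∂I)·(I/Q) = 0.014965 × (3575/178.171) = 0.300.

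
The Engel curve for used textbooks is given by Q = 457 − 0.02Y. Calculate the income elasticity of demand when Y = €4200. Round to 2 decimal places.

At Y = 4200: Q = 373.000.
dQ/dY = −0.02.
η = (dQ/dY)·(Y/Q) = -0.02 × (4200/373.000) = -0.23.

-0.23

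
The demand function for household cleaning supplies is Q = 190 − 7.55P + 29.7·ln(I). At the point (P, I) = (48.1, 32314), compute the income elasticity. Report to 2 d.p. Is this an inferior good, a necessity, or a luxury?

0.22 (necessity)

At P = 48.1, I = 32314: Q = 135.228.
Holding P constant, ∂Q/∂I = 29.7/I = 0.000919106.
η_I = (∂Q/∂I)·(I/Q) = 0.000919106 × (32314/135.228) = 0.22.
Since 0 < η < 1, this is a necessity.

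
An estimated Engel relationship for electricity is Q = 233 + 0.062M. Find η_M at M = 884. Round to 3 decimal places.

0.190

At M = 884: Q = 287.808.
dQ/dM = 0.062.
η = (dQ/dM)·(M/Q) = 0.062 × (884/287.808) = 0.190.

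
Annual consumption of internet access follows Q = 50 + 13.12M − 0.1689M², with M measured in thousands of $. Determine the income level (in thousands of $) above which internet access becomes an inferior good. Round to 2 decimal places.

dQ/dM = 13.12 − 0.3378M.
The good is inferior where dQ/dM < 0. Setting dQ/dM = 0 gives M = 13.12 / 0.3378 = 38.84.

38.84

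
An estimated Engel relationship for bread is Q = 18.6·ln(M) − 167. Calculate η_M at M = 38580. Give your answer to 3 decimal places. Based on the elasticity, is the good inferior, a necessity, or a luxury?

At M = 38580: Q = 29.425.
dQ/dM = 18.6/M = 0.000482115 at this income.
η = (dQ/dM)·(M/Q) = 0.000482115 × (38580/29.425) = 0.632.
Since 0 < η < 1, the good is a necessity.

0.632 (necessity)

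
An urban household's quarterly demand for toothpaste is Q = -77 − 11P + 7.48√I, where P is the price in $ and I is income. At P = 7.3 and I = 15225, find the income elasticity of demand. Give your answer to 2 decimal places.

0.60

At P = 7.3, I = 15225: Q = 765.654.
Holding P constant, ∂Q/∂I = 7.48/(2√I) = 0.0303105.
η_I = (∂Q/∂I)·(I/Q) = 0.0303105 × (15225/765.654) = 0.60.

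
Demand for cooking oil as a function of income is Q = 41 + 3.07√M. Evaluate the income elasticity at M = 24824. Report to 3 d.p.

0.461

At M = 24824: Q = 524.698.
dQ/dM = 3.07/(2√M) = 0.00974255 at this income.
η = (dQ/dM)·(M/Q) = 0.00974255 × (24824/524.698) = 0.461.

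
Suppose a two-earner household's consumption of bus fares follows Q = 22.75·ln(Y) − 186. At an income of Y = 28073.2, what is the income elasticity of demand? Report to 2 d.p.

0.48

At Y = 28073.2: Q = 47.018.
dQ/dY = 22.75/Y = 0.000810381 at this income.
η = (dQ/dY)·(Y/Q) = 0.000810381 × (28073.2/47.018) = 0.48.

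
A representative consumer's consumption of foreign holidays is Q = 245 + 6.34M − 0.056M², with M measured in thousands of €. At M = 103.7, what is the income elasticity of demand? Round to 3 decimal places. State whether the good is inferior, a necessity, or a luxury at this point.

At M = 103.7: Q = 300.2514.
dQ/dM = 6.34 − 0.112M = -5.27440.
η = (dQ/dM)·(M/Q) = -5.27440 × (103.7/300.2514) = -1.822.
η < 0 ⇒ inferior good.

-1.822 (inferior good)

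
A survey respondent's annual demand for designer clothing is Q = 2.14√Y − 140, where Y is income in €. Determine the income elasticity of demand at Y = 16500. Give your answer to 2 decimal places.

1.02

At Y = 16500: Q = 134.888.
dQ/dY = 2.14/(2√Y) = 0.00832994 at this income.
η = (dQ/dY)·(Y/Q) = 0.00832994 × (16500/134.888) = 1.02.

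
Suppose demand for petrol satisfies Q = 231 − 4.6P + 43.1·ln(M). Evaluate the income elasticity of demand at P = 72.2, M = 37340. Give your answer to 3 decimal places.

0.122

At P = 72.2, M = 37340: Q = 352.629.
Holding P constant, ∂Q/∂M = 43.1/M = 0.00115426.
η_M = (∂Q/∂M)·(M/Q) = 0.00115426 × (37340/352.629) = 0.122.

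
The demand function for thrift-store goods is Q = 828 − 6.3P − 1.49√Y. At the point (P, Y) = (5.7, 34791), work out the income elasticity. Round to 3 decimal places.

At P = 5.7, Y = 34791: Q = 514.170.
Holding P constant, ∂Q/∂Y = -1.49/(2√Y) = -0.00399414.
η_Y = (∂Q/∂Y)·(Y/Q) = -0.00399414 × (34791/514.170) = -0.270.

-0.270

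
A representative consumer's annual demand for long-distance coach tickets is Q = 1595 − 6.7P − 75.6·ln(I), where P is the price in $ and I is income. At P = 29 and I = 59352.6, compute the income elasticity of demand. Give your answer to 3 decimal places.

At P = 29, I = 59352.6: Q = 569.761.
Holding P constant, ∂Q/∂I = -75.6/I = -0.00127374.
η_I = (∂Q/∂I)·(I/Q) = -0.00127374 × (59352.6/569.761) = -0.133.

-0.133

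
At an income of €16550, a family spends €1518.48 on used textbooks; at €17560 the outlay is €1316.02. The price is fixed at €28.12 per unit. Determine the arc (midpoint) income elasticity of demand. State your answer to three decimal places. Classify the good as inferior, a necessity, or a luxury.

With a constant price, Q₁ = 1518.48/28.12 = 54.000 and Q₂ = 1316.02/28.12 = 46.800 (equivalently, work directly with expenditure since P cancels).
Midpoint %ΔQ = (1316.02 − 1518.48)/1417.25 = -0.14285; midpoint %ΔI = (17560 − 16550)/17055 = 0.05922.
η = -0.14285 / 0.05922 = -2.412.
η < 0 ⇒ inferior good.

-2.412 (inferior good)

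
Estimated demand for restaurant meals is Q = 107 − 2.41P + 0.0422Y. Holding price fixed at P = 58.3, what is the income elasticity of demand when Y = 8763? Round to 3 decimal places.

1.100

At P = 58.3, Y = 8763: Q = 336.296.
Holding P constant, ∂Q/∂Y = 0.0422.
η_Y = (∂Q/∂Y)·(Y/Q) = 0.0422 × (8763/336.296) = 1.100.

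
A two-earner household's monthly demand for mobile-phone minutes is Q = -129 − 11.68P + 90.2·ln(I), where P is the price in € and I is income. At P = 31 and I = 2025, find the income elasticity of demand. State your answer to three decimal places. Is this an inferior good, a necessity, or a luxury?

0.461 (necessity)

At P = 31, I = 2025: Q = 195.642.
Holding P constant, ∂Q/∂I = 90.2/I = 0.0445432.
η_I = (∂Q/∂I)·(I/Q) = 0.0445432 × (2025/195.642) = 0.461.
Since 0 < η < 1, this is a necessity.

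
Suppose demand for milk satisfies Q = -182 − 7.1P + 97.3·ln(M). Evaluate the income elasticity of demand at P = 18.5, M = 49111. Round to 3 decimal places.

At P = 18.5, M = 49111: Q = 737.669.
Holding P constant, ∂Q/∂M = 97.3/M = 0.00198123.
η_M = (∂Q/∂M)·(M/Q) = 0.00198123 × (49111/737.669) = 0.132.

0.132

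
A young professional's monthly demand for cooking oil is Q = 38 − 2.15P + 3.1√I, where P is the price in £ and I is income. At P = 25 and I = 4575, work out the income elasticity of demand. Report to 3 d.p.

0.541

At P = 25, I = 4575: Q = 193.930.
Holding P constant, ∂Q/∂I = 3.1/(2√I) = 0.0229159.
η_I = (∂Q/∂I)·(I/Q) = 0.0229159 × (4575/193.930) = 0.541.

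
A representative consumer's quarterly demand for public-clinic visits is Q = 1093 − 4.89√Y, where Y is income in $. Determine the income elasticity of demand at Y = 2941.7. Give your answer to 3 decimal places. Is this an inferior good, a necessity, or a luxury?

-0.160 (inferior good)

At Y = 2941.7: Q = 827.779.
dQ/dY = -4.89/(2√Y) = -0.0450796 at this income.
η = (dQ/dY)·(Y/Q) = -0.0450796 × (2941.7/827.779) = -0.160.
Since η < 0, the good is an inferior good.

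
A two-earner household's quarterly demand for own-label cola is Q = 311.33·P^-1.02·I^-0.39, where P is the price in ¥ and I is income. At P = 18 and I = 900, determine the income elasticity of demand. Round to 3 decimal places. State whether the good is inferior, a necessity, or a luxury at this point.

For a multiplicative demand Q = A·P^α·I^β, the income elasticity is β everywhere.
Here β = -0.39, so η = -0.390.
Since η < 0, this is an inferior good.

-0.390 (inferior good)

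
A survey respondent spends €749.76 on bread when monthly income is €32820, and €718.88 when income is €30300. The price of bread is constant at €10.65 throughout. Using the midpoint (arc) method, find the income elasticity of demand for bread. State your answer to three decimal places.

0.527

With a constant price, Q₁ = 749.76/10.65 = 70.400 and Q₂ = 718.88/10.65 = 67.500 (equivalently, work directly with expenditure since P cancels).
Midpoint %ΔQ = (718.88 − 749.76)/734.32 = -0.04205; midpoint %ΔI = (30300 − 32820)/31560 = -0.07985.
η = -0.04205 / -0.07985 = 0.527.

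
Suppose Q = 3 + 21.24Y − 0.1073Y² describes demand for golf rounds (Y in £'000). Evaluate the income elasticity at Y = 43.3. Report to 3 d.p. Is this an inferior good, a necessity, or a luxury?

At Y = 43.3: Q = 721.5163.
dQ/dY = 21.24 − 0.2146Y = 11.94782.
η = (dQ/dY)·(Y/Q) = 11.94782 × (43.3/721.5163) = 0.717.
0 < η < 1 ⇒ necessity.

0.717 (necessity)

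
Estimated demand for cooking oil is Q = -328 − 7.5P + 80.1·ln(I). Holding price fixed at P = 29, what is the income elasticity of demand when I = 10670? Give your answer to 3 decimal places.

At P = 29, I = 10670: Q = 197.443.
Holding P constant, ∂Q/∂I = 80.1/I = 0.00750703.
η_I = (∂Q/∂I)·(I/Q) = 0.00750703 × (10670/197.443) = 0.406.

0.406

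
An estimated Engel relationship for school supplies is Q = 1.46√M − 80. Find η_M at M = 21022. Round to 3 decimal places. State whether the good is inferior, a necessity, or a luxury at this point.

0.804 (necessity)

At M = 21022: Q = 131.685.
dQ/dM = 1.46/(2√M) = 0.00503484 at this income.
η = (dQ/dM)·(M/Q) = 0.00503484 × (21022/131.685) = 0.804.
Since 0 < η < 1, the good is a necessity.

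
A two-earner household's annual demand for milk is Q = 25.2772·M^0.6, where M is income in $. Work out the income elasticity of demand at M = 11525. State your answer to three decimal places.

0.600

For Q = A·M^β the income elasticity is constant and equal to β.
Here β = 0.6, so η = 0.600.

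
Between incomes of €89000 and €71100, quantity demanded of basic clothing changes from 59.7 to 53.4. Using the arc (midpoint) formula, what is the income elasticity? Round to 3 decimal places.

ΔQ = 53.4 − 59.7 = -6.3; midpoint Q̄ = (59.7 + 53.4)/2 = 56.55.
ΔI = 71100 − 89000 = -17900; midpoint Ī = (89000 + 71100)/2 = 80050.
η = (ΔQ/Q̄) ÷ (ΔI/Ī) = (-6.3/56.55) ÷ (-17900/80050) = 0.498.

0.498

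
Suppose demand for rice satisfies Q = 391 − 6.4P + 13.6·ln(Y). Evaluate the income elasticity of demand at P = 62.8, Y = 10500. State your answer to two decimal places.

At P = 62.8, Y = 10500: Q = 115.004.
Holding P constant, ∂Q/∂Y = 13.6/Y = 0.00129524.
η_Y = (∂Q/∂Y)·(Y/Q) = 0.00129524 × (10500/115.004) = 0.12.

0.12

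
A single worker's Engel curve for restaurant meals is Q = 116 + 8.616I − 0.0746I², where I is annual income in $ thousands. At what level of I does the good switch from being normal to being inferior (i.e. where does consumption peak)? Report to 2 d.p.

dQ/dI = 8.616 − 0.1492I.
The good is inferior where dQ/dI < 0. Setting dQ/dI = 0 gives I = 8.616 / 0.1492 = 57.75.

57.75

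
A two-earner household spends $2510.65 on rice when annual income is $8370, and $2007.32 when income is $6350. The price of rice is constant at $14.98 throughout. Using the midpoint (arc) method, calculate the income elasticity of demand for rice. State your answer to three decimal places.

With a constant price, Q₁ = 2510.65/14.98 = 167.600 and Q₂ = 2007.32/14.98 = 134.000 (equivalently, work directly with expenditure since P cancels).
Midpoint %ΔQ = (2007.32 − 2510.65)/2258.99 = -0.22281; midpoint %ΔI = (6350 − 8370)/7360 = -0.27446.
η = -0.22281 / -0.27446 = 0.812.

0.812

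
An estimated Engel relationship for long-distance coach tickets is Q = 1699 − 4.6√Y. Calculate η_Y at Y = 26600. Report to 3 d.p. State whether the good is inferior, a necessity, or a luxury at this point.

-0.395 (inferior good)

At Y = 26600: Q = 948.763.
dQ/dY = -4.6/(2√Y) = -0.0141022 at this income.
η = (dQ/dY)·(Y/Q) = -0.0141022 × (26600/948.763) = -0.395.
Since η < 0, the good is an inferior good.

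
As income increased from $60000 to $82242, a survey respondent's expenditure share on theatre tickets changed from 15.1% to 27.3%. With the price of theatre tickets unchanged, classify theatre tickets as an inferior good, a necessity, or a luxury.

luxury

The budget share rises as income rises, so η > 1.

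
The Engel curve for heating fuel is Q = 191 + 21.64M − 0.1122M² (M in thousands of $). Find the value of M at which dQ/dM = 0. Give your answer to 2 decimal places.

dQ/dM = 21.64 − 0.2244M.
The good is inferior where dQ/dM < 0. Setting dQ/dM = 0 gives M = 21.64 / 0.2244 = 96.43.

96.43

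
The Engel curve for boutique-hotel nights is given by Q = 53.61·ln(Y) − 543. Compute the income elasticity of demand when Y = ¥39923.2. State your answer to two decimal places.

2.15

At Y = 39923.2: Q = 24.983.
dQ/dY = 53.61/Y = 0.00134283 at this income.
η = (dQ/dY)·(Y/Q) = 0.00134283 × (39923.2/24.983) = 2.15.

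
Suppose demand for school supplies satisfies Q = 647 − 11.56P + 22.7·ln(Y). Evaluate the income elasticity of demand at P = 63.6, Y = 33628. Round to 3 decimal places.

At P = 63.6, Y = 33628: Q = 148.389.
Holding P constant, ∂Q/∂Y = 22.7/Y = 0.000675033.
η_Y = (∂Q/∂Y)·(Y/Q) = 0.000675033 × (33628/148.389) = 0.153.

0.153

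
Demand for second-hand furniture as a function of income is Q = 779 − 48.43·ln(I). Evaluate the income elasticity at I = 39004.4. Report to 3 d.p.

At I = 39004.4: Q = 267.026.
dQ/dI = -48.43/I = -0.00124165 at this income.
η = (dQ/dI)·(I/Q) = -0.00124165 × (39004.4/267.026) = -0.181.

-0.181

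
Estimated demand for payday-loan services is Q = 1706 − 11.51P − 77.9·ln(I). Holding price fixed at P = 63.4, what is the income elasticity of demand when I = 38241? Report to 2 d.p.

At P = 63.4, I = 38241: Q = 154.291.
Holding P constant, ∂Q/∂I = -77.9/I = -0.00203708.
η_I = (∂Q/∂I)·(I/Q) = -0.00203708 × (38241/154.291) = -0.50.

-0.50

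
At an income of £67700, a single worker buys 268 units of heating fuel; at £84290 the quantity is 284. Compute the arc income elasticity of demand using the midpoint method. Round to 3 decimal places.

0.266

ΔQ = 284 − 268 = 16; midpoint Q̄ = (268 + 284)/2 = 276.
ΔI = 84290 − 67700 = 16590; midpoint Ī = (67700 + 84290)/2 = 75995.
η = (ΔQ/Q̄) ÷ (ΔI/Ī) = (16/276) ÷ (16590/75995) = 0.266.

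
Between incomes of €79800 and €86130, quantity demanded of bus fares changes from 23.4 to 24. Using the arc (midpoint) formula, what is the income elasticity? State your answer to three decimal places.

0.332

ΔQ = 24 − 23.4 = 0.6; midpoint Q̄ = (23.4 + 24)/2 = 23.7.
ΔI = 86130 − 79800 = 6330; midpoint Ī = (79800 + 86130)/2 = 82965.
η = (ΔQ/Q̄) ÷ (ΔI/Ī) = (0.6/23.7) ÷ (6330/82965) = 0.332.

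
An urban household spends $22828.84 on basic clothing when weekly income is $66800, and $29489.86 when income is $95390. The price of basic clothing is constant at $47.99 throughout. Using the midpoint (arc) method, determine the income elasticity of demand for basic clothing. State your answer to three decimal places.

With a constant price, Q₁ = 22828.84/47.99 = 475.700 and Q₂ = 29489.86/47.99 = 614.500 (equivalently, work directly with expenditure since P cancels).
Midpoint %ΔQ = (29489.86 − 22828.84)/26159.35 = 0.25463; midpoint %ΔI = (95390 − 66800)/81095 = 0.35255.
η = 0.25463 / 0.35255 = 0.722.

0.722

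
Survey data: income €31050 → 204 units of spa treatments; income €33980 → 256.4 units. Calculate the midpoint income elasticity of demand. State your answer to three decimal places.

ΔQ = 256.4 − 204 = 52.4; midpoint Q̄ = (204 + 256.4)/2 = 230.2.
ΔI = 33980 − 31050 = 2930; midpoint Ī = (31050 + 33980)/2 = 32515.
η = (ΔQ/Q̄) ÷ (ΔI/Ī) = (52.4/230.2) ÷ (2930/32515) = 2.526.

2.526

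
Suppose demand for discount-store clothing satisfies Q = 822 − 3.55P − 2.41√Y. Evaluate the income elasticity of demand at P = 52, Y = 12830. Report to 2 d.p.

At P = 52, Y = 12830: Q = 364.420.
Holding P constant, ∂Q/∂Y = -2.41/(2√Y) = -0.0106383.
η_Y = (∂Q/∂Y)·(Y/Q) = -0.0106383 × (12830/364.420) = -0.37.

-0.37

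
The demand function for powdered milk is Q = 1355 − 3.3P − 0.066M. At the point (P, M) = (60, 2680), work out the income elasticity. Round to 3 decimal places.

-0.180

At P = 60, M = 2680: Q = 980.120.
Holding P constant, ∂Q/∂M = −0.066.
η_M = (∂Q/∂M)·(M/Q) = -0.066 × (2680/980.120) = -0.180.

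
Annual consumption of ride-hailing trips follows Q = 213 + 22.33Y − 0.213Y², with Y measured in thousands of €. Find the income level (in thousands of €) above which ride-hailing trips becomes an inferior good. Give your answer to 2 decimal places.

dQ/dY = 22.33 − 0.426Y.
The good is inferior where dQ/dY < 0. Setting dQ/dY = 0 gives Y = 22.33 / 0.426 = 52.42.

52.42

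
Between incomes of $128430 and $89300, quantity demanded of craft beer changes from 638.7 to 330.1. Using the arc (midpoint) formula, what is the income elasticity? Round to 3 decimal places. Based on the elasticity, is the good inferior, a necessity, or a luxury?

1.772 (luxury)

ΔQ = 330.1 − 638.7 = -308.6; midpoint Q̄ = (638.7 + 330.1)/2 = 484.4.
ΔI = 89300 − 128430 = -39130; midpoint Ī = (128430 + 89300)/2 = 108865.
η = (ΔQ/Q̄) ÷ (ΔI/Ī) = (-308.6/484.4) ÷ (-39130/108865) = 1.772.
η > 1 ⇒ luxury.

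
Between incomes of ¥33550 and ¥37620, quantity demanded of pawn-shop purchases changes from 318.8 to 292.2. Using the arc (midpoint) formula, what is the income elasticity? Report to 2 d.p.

-0.76

ΔQ = 292.2 − 318.8 = -26.6; midpoint Q̄ = (318.8 + 292.2)/2 = 305.5.
ΔI = 37620 − 33550 = 4070; midpoint Ī = (33550 + 37620)/2 = 35585.
η = (ΔQ/Q̄) ÷ (ΔI/Ī) = (-26.6/305.5) ÷ (4070/35585) = -0.76.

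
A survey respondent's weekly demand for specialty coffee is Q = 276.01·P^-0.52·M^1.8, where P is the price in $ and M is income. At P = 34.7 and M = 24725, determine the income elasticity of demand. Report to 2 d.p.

1.80

For a multiplicative demand Q = A·P^α·M^β, the income elasticity is β everywhere.
Here β = 1.8, so η = 1.80.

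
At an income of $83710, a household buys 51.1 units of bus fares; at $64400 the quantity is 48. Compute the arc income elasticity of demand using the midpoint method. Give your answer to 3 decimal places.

ΔQ = 48 − 51.1 = -3.1; midpoint Q̄ = (51.1 + 48)/2 = 49.55.
ΔI = 64400 − 83710 = -19310; midpoint Ī = (83710 + 64400)/2 = 74055.
η = (ΔQ/Q̄) ÷ (ΔI/Ī) = (-3.1/49.55) ÷ (-19310/74055) = 0.240.

0.240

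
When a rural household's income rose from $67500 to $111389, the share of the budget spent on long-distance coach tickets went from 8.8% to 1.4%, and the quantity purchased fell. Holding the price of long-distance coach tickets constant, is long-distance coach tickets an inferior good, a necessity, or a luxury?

Quantity demanded falls as income rises, so η < 0.

inferior good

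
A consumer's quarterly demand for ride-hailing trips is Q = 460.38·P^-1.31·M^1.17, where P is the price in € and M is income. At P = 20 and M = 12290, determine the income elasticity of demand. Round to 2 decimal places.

1.17

For a multiplicative demand Q = A·P^α·M^β, the income elasticity is β everywhere.
Here β = 1.17, so η = 1.17.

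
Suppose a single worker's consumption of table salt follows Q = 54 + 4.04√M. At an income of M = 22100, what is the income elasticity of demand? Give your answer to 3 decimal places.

At M = 22100: Q = 654.589.
dQ/dM = 4.04/(2√M) = 0.013588 at this income.
η = (dQ/dM)·(M/Q) = 0.013588 × (22100/654.589) = 0.459.

0.459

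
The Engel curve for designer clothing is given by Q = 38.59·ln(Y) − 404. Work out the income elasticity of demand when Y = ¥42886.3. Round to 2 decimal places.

5.07

At Y = 42886.3: Q = 7.613.
dQ/dY = 38.59/Y = 0.000899821 at this income.
η = (dQ/dY)·(Y/Q) = 0.000899821 × (42886.3/7.613) = 5.07.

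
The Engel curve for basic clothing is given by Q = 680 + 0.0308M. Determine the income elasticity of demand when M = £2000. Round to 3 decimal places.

At M = 2000: Q = 741.600.
dQ/dM = 0.0308.
η = (dQ/dM)·(M/Q) = 0.0308 × (2000/741.600) = 0.083.

0.083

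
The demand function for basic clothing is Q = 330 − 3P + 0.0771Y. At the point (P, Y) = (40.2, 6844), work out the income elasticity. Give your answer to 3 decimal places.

0.716

At P = 40.2, Y = 6844: Q = 737.072.
Holding P constant, ∂Q/∂Y = 0.0771.
η_Y = (∂Q/∂Y)·(Y/Q) = 0.0771 × (6844/737.072) = 0.716.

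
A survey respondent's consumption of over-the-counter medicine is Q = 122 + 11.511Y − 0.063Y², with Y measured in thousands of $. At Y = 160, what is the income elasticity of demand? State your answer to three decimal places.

-3.943

At Y = 160: Q = 350.9600.
dQ/dY = 11.511 − 0.126Y = -8.64900.
η = (dQ/dY)·(Y/Q) = -8.64900 × (160/350.9600) = -3.943.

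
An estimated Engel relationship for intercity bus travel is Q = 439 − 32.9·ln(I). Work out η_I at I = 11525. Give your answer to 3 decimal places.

-0.251

At I = 11525: Q = 131.310.
dQ/dI = -32.9/I = -0.00285466 at this income.
η = (dQ/dI)·(I/Q) = -0.00285466 × (11525/131.310) = -0.251.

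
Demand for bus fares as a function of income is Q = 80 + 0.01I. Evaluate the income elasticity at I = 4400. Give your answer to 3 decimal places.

0.355

At I = 4400: Q = 124.000.
dQ/dI = 0.01.
η = (dQ/dI)·(I/Q) = 0.01 × (4400/124.000) = 0.355.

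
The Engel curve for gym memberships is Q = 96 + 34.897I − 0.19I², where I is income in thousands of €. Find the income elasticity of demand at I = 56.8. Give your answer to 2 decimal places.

0.52

At I = 56.8: Q = 1465.1640.
dQ/dI = 34.897 − 0.38I = 13.31300.
η = (dQ/dI)·(I/Q) = 13.31300 × (56.8/1465.1640) = 0.52.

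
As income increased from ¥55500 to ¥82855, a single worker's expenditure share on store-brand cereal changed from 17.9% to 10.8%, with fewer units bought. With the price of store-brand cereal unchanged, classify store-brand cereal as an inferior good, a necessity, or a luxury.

Quantity demanded falls as income rises, so η < 0.

inferior good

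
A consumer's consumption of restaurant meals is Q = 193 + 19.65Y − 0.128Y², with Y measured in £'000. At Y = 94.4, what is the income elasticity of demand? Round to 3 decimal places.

-0.470

At Y = 94.4: Q = 907.3059.
dQ/dY = 19.65 − 0.256Y = -4.51640.
η = (dQ/dY)·(Y/Q) = -4.51640 × (94.4/907.3059) = -0.470.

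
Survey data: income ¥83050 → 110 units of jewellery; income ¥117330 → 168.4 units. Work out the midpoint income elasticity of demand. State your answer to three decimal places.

1.226

ΔQ = 168.4 − 110 = 58.4; midpoint Q̄ = (110 + 168.4)/2 = 139.2.
ΔI = 117330 − 83050 = 34280; midpoint Ī = (83050 + 117330)/2 = 100190.
η = (ΔQ/Q̄) ÷ (ΔI/Ī) = (58.4/139.2) ÷ (34280/100190) = 1.226.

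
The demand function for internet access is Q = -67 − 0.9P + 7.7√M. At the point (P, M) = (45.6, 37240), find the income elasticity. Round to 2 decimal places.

0.54

At P = 45.6, M = 37240: Q = 1377.880.
Holding P constant, ∂Q/∂M = 7.7/(2√M) = 0.0199506.
η_M = (∂Q/∂M)·(M/Q) = 0.0199506 × (37240/1377.880) = 0.54.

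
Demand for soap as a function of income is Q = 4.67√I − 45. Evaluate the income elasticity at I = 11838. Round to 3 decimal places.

At I = 11838: Q = 463.108.
dQ/dI = 4.67/(2√I) = 0.0214609 at this income.
η = (dQ/dI)·(I/Q) = 0.0214609 × (11838/463.108) = 0.549.

0.549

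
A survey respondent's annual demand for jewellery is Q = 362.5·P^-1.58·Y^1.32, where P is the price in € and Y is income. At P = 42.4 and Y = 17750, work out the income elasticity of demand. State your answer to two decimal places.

For a multiplicative demand Q = A·P^α·Y^β, the income elasticity is β everywhere.
Here β = 1.32, so η = 1.32.

1.32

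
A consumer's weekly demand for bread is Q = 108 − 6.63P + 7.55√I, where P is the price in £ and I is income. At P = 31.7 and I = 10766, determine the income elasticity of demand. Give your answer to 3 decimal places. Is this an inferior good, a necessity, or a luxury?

0.575 (necessity)

At P = 31.7, I = 10766: Q = 681.212.
Holding P constant, ∂Q/∂I = 7.55/(2√I) = 0.0363823.
η_I = (∂Q/∂I)·(I/Q) = 0.0363823 × (10766/681.212) = 0.575.
Since 0 < η < 1, this is a necessity.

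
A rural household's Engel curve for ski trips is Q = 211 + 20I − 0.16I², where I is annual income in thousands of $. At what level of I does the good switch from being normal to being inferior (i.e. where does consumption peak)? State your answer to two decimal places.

dQ/dI = 20 − 0.32I.
The good is inferior where dQ/dI < 0. Setting dQ/dI = 0 gives I = 20 / 0.32 = 62.50.

62.50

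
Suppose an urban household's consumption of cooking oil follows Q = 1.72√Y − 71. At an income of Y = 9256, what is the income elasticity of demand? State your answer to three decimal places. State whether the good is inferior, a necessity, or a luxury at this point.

0.876 (necessity)

At Y = 9256: Q = 94.478.
dQ/dY = 1.72/(2√Y) = 0.00893896 at this income.
η = (dQ/dY)·(Y/Q) = 0.00893896 × (9256/94.478) = 0.876.
Since 0 < η < 1, the good is a necessity.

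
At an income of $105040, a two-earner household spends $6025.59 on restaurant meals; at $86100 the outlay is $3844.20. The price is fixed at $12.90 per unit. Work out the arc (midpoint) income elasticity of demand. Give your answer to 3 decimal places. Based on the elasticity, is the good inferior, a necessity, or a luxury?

With a constant price, Q₁ = 6025.59/12.90 = 467.100 and Q₂ = 3844.20/12.90 = 298.000 (equivalently, work directly with expenditure since P cancels).
Midpoint %ΔQ = (3844.20 − 6025.59)/4934.90 = -0.44203; midpoint %ΔI = (86100 − 105040)/95570 = -0.19818.
η = -0.44203 / -0.19818 = 2.230.
η > 1 ⇒ luxury.

2.230 (luxury)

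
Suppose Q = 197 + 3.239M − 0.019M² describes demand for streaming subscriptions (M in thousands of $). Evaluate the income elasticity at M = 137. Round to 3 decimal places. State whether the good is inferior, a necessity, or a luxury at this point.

-0.948 (inferior good)

At M = 137: Q = 284.1320.
dQ/dM = 3.239 − 0.038M = -1.96700.
η = (dQ/dM)·(M/Q) = -1.96700 × (137/284.1320) = -0.948.
η < 0 ⇒ inferior good.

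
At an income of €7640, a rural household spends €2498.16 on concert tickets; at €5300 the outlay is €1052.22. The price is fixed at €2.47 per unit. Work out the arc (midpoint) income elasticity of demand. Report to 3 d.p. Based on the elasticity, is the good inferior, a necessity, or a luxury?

2.252 (luxury)

With a constant price, Q₁ = 2498.16/2.47 = 1011.401 and Q₂ = 1052.22/2.47 = 426.000 (equivalently, work directly with expenditure since P cancels).
Midpoint %ΔQ = (1052.22 − 2498.16)/1775.19 = -0.81453; midpoint %ΔI = (5300 − 7640)/6470 = -0.36167.
η = -0.81453 / -0.36167 = 2.252.
η > 1 ⇒ luxury.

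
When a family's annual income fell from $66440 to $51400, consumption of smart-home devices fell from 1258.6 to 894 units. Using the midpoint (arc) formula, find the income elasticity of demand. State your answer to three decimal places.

1.327

ΔQ = 894 − 1258.6 = -364.6; midpoint Q̄ = (1258.6 + 894)/2 = 1076.3.
ΔI = 51400 − 66440 = -15040; midpoint Ī = (66440 + 51400)/2 = 58920.
η = (ΔQ/Q̄) ÷ (ΔI/Ī) = (-364.6/1076.3) ÷ (-15040/58920) = 1.327.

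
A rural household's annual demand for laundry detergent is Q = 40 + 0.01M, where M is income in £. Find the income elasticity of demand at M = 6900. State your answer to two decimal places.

At M = 6900: Q = 109.000.
dQ/dM = 0.01.
η = (dQ/dM)·(M/Q) = 0.01 × (6900/109.000) = 0.63.

0.63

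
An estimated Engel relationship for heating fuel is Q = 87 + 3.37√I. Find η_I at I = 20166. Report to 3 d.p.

At I = 20166: Q = 565.564.
dQ/dI = 3.37/(2√I) = 0.0118656 at this income.
η = (dQ/dI)·(I/Q) = 0.0118656 × (20166/565.564) = 0.423.

0.423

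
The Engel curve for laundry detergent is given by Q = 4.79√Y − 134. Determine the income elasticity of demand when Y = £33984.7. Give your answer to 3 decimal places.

At Y = 33984.7: Q = 749.034.
dQ/dY = 4.79/(2√Y) = 0.0129916 at this income.
η = (dQ/dY)·(Y/Q) = 0.0129916 × (33984.7/749.034) = 0.589.

0.589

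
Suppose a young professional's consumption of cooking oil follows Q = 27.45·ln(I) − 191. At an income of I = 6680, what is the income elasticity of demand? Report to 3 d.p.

0.541

At I = 6680: Q = 50.749.
dQ/dI = 27.45/I = 0.00410928 at this income.
η = (dQ/dI)·(I/Q) = 0.00410928 × (6680/50.749) = 0.541.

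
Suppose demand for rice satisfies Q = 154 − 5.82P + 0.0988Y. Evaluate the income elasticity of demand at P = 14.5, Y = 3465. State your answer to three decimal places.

At P = 14.5, Y = 3465: Q = 411.952.
Holding P constant, ∂Q/∂Y = 0.0988.
η_Y = (∂Q/∂Y)·(Y/Q) = 0.0988 × (3465/411.952) = 0.831.

0.831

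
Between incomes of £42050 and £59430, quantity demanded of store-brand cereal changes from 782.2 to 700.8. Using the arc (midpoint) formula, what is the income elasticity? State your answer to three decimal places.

-0.320

ΔQ = 700.8 − 782.2 = -81.4; midpoint Q̄ = (782.2 + 700.8)/2 = 741.5.
ΔI = 59430 − 42050 = 17380; midpoint Ī = (42050 + 59430)/2 = 50740.
η = (ΔQ/Q̄) ÷ (ΔI/Ī) = (-81.4/741.5) ÷ (17380/50740) = -0.320.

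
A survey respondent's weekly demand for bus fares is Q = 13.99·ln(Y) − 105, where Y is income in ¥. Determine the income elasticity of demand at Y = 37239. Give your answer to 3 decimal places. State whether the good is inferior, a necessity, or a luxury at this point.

0.331 (necessity)

At Y = 37239: Q = 42.246.
dQ/dY = 13.99/Y = 0.000375681 at this income.
η = (dQ/dY)·(Y/Q) = 0.000375681 × (37239/42.246) = 0.331.
Since 0 < η < 1, the good is a necessity.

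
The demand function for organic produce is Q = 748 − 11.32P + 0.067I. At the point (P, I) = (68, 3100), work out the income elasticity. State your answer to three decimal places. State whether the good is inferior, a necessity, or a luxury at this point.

1.117 (luxury)

At P = 68, I = 3100: Q = 185.940.
Holding P constant, ∂Q/∂I = 0.067.
η_I = (∂Q/∂I)·(I/Q) = 0.067 × (3100/185.940) = 1.117.
Since η > 1, this is a luxury.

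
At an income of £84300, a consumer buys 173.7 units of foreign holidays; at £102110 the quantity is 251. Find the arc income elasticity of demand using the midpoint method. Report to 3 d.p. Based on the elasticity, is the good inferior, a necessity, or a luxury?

1.905 (luxury)

ΔQ = 251 − 173.7 = 77.3; midpoint Q̄ = (173.7 + 251)/2 = 212.35.
ΔI = 102110 − 84300 = 17810; midpoint Ī = (84300 + 102110)/2 = 93205.
η = (ΔQ/Q̄) ÷ (ΔI/Ī) = (77.3/212.35) ÷ (17810/93205) = 1.905.
η > 1 ⇒ luxury.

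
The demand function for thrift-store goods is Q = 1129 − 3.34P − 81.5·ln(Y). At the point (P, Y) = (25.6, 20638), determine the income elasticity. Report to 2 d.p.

-0.35

At P = 25.6, Y = 20638: Q = 233.803.
Holding P constant, ∂Q/∂Y = -81.5/Y = -0.00394903.
η_Y = (∂Q/∂Y)·(Y/Q) = -0.00394903 × (20638/233.803) = -0.35.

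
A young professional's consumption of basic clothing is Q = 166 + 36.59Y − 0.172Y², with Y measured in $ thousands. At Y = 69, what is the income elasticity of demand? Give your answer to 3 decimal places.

At Y = 69: Q = 1871.8180.
dQ/dY = 36.59 − 0.344Y = 12.85400.
η = (dQ/dY)·(Y/Q) = 12.85400 × (69/1871.8180) = 0.474.

0.474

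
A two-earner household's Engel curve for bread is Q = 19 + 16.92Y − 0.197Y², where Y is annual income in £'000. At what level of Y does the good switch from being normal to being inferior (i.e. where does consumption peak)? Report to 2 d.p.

42.94

dQ/dY = 16.92 − 0.394Y.
The good is inferior where dQ/dY < 0. Setting dQ/dY = 0 gives Y = 16.92 / 0.394 = 42.94.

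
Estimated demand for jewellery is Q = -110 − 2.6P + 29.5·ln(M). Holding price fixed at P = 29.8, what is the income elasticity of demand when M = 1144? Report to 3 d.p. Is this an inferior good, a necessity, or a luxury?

1.456 (luxury)

At P = 29.8, M = 1144: Q = 20.267.
Holding P constant, ∂Q/∂M = 29.5/M = 0.0257867.
η_M = (∂Q/∂M)·(M/Q) = 0.0257867 × (1144/20.267) = 1.456.
Since η > 1, this is a luxury.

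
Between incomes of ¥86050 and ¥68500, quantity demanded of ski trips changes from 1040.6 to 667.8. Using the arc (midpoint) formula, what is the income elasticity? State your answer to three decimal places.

ΔQ = 667.8 − 1040.6 = -372.8; midpoint Q̄ = (1040.6 + 667.8)/2 = 854.2.
ΔI = 68500 − 86050 = -17550; midpoint Ī = (86050 + 68500)/2 = 77275.
η = (ΔQ/Q̄) ÷ (ΔI/Ī) = (-372.8/854.2) ÷ (-17550/77275) = 1.922.

1.922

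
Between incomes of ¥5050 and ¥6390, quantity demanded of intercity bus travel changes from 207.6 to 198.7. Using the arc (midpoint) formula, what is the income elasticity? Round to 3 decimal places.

ΔQ = 198.7 − 207.6 = -8.9; midpoint Q̄ = (207.6 + 198.7)/2 = 203.15.
ΔI = 6390 − 5050 = 1340; midpoint Ī = (5050 + 6390)/2 = 5720.
η = (ΔQ/Q̄) ÷ (ΔI/Ī) = (-8.9/203.15) ÷ (1340/5720) = -0.187.

-0.187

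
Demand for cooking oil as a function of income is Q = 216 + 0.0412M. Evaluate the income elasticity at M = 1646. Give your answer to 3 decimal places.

At M = 1646: Q = 283.815.
dQ/dM = 0.0412.
η = (dQ/dM)·(M/Q) = 0.0412 × (1646/283.815) = 0.239.

0.239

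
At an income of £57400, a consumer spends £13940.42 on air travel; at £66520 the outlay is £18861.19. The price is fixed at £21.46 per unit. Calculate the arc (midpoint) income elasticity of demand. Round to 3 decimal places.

2.038

With a constant price, Q₁ = 13940.42/21.46 = 649.600 and Q₂ = 18861.19/21.46 = 878.900 (equivalently, work directly with expenditure since P cancels).
Midpoint %ΔQ = (18861.19 − 13940.42)/16400.81 = 0.30003; midpoint %ΔI = (66520 − 57400)/61960 = 0.14719.
η = 0.30003 / 0.14719 = 2.038.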